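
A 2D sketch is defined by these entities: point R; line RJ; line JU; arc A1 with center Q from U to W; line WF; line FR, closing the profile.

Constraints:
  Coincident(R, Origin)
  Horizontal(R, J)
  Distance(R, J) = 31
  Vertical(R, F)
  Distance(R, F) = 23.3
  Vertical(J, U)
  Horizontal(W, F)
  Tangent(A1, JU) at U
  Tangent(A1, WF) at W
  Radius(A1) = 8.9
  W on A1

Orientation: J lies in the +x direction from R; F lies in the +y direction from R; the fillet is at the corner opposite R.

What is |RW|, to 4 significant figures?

32.11

The virtual corner opposite R is at (31.00, 23.30). The tangent condition forces QU to be normal to JU and since A1 is tangent to WF there, QW ⟂ WF, with radius 8.9, so the center Q sits 8.9 in from both sides at Q = (22.10, 14.40). That places the tangent points at U = (31.00, 14.40) on JU and W = (22.10, 23.30) on WF. Then |RW| = |W − R| = 32.11.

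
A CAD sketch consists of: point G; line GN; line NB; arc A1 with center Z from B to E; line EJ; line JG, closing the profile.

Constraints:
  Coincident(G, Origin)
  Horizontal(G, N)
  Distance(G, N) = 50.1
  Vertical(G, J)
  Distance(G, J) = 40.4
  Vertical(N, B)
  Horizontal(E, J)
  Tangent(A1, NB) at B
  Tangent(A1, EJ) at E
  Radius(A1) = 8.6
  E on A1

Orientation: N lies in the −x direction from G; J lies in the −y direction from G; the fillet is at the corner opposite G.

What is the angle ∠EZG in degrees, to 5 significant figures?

127.46°

G is at the origin; G and N share the same y with |GN| = 50.1 and N on the −x side, so N = (-50.100, 0.0000). GJ is vertical with |GJ| = 40.4 and J on the −y side, so J = (0.0000, -40.400). The virtual corner opposite G is at (-50.100, -40.400). The tangent condition forces ZB to be normal to NB and A1 meets EJ tangentially, so ZE is at right angles to EJ, with radius 8.6, so the center Z sits 8.6 in from both sides at Z = (-41.500, -31.800). That places the tangent points at B = (-50.100, -31.800) on NB and E = (-41.500, -40.400) on EJ. Then cos ∠EZG = ZE·ZG / (|ZE||ZG|), giving 127.46°.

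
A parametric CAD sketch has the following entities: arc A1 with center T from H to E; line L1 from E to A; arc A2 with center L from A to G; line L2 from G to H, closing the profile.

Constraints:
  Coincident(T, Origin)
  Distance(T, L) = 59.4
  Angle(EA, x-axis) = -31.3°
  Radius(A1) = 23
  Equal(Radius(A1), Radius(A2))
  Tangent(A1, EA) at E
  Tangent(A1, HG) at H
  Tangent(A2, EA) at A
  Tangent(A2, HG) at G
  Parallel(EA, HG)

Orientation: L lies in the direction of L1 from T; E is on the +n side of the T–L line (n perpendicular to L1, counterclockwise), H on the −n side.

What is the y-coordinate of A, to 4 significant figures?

-11.21

Tangency of A1 to both parallel lines with radius 23.0 puts E and H at T ± 23.0·n: E = (11.95, 19.65), H = (-11.95, -19.65). Equal radii place A and G the same way about L: A = L + 23.0·n = (62.70, -11.21), G = L − 23.0·n = (38.81, -50.51). So A.y = -11.21.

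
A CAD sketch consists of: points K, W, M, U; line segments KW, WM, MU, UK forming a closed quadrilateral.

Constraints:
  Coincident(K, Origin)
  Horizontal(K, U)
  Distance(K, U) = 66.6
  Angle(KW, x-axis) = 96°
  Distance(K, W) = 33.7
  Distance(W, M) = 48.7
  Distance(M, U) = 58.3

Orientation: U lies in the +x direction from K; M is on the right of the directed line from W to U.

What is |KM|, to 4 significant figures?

16.56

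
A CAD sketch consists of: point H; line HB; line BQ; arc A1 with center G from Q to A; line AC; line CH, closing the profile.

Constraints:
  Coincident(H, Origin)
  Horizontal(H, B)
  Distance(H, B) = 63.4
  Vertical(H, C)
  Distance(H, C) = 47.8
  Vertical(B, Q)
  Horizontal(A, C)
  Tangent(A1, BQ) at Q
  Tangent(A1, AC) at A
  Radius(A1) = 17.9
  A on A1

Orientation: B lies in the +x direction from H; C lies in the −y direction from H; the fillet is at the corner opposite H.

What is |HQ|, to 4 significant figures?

70.10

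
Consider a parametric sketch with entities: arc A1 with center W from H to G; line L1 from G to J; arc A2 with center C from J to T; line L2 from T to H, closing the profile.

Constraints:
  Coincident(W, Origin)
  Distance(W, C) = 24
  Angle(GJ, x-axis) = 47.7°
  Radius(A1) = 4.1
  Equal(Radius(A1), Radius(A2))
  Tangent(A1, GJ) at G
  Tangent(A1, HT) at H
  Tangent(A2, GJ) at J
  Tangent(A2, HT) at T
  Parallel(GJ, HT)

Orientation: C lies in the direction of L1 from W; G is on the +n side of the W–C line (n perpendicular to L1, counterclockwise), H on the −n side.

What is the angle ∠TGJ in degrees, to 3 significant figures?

18.9°

The slot axis is L1's direction at 47.7°, so u = (cos 47.7°, sin 47.7°) = (0.673, 0.740) and n = (−sin 47.7°, cos 47.7°) = (-0.740, 0.673). W is at the origin and C lies 24.0 along u from W, so C = 24.0·u = (16.2, 17.8). Tangency of A1 to both parallel lines with radius 4.1 puts G and H at W ± 4.1·n: G = (-3.03, 2.76), H = (3.03, -2.76). Equal radii place J and T the same way about C: J = C + 4.1·n = (13.1, 20.5), T = C − 4.1·n = (19.2, 15.0). Then cos ∠TGJ = GT·GJ / (|GT||GJ|), giving 18.9°.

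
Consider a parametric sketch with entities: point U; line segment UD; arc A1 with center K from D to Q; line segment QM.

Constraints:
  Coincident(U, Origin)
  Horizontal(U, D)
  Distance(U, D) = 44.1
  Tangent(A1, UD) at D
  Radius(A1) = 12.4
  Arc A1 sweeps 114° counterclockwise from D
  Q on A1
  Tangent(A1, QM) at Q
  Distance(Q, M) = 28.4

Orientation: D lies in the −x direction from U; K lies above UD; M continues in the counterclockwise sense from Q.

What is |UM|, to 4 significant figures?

62.02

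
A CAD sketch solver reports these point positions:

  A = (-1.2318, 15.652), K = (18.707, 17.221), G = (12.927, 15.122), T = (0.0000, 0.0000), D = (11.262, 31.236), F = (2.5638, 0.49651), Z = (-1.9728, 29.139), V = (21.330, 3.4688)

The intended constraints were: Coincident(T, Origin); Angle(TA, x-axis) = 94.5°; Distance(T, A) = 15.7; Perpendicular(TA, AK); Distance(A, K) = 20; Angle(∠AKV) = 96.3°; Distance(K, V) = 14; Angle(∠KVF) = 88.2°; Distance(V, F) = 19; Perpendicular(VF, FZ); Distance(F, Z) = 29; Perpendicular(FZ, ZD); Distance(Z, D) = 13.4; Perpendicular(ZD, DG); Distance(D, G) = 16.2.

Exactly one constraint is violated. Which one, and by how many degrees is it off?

Perpendicular(ZD, DG) — off by 3.10°.

T = (0.00, 0.00) ✓; TA at 94.50° ✓; |TA| = 15.70 ✓; ∠(TA, AK) = 90.00° ✓; |AK| = 20.00 ✓; ∠AKV = 96.30° ✓; |KV| = 14.00 ✓; ∠KVF = 88.20° ✓; |VF| = 19.00 ✓; ∠(VF, FZ) = 90.00° ✓; |FZ| = 29.00 ✓; ∠(FZ, ZD) = 90.00° ✓; |ZD| = 13.40 ✓; ∠(ZD, DG) = 93.10° ✗; |DG| = 16.20 ✓.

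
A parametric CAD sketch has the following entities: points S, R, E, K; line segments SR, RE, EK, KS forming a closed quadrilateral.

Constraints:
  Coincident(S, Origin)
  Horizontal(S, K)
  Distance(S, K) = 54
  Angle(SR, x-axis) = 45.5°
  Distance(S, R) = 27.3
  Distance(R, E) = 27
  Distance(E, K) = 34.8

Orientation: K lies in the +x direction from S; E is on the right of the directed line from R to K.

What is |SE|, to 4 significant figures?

21.38

Checks: |RE| = 27.00 ✓; |EK| = 34.80 ✓.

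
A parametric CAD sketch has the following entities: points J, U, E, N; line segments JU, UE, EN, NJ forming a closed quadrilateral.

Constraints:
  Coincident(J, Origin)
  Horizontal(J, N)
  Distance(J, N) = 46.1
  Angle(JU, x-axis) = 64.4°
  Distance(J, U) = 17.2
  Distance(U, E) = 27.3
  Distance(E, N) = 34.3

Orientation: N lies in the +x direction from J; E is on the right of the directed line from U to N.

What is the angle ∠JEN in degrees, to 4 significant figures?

122.1°

J is at the origin; J and N share the same y with |JN| = 46.1 and N in +x, so N = (46.1, 0). JU runs at 64.4° with |JU| = 17.2, so U = (7.432, 15.51). E is determined by |UE| = 27.3 and |EN| = 34.3 together: it lies at the intersection of circle(U, 27.3) and circle(N, 34.3). With |UN| = 41.66, the foot of the radical line on UN is 15.66 from U and the perpendicular offset is √(27.3² − 15.66²) = 22.36. Taking the right-of-UN solution: E = (13.64, -11.07).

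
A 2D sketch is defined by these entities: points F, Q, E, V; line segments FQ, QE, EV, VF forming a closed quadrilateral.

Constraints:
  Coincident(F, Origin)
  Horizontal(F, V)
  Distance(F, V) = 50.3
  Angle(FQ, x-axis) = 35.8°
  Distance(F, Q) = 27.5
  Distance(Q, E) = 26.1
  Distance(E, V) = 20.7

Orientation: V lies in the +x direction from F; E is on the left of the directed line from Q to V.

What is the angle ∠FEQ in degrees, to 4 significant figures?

13.29°

F is at the origin; F and V share the same y with |FV| = 50.3 and V in +x, so V = (50.3, 0). FQ runs at 35.8° with |FQ| = 27.5, so Q = (22.30, 16.09). E is determined by |QE| = 26.1 and |EV| = 20.7 together: it lies at the intersection of circle(Q, 26.1) and circle(V, 20.7). With |QV| = 32.29, the foot of the radical line on QV is 20.06 from Q and the perpendicular offset is √(26.1² − 20.06²) = 16.70. Taking the left-of-QV solution: E = (48.02, 20.57).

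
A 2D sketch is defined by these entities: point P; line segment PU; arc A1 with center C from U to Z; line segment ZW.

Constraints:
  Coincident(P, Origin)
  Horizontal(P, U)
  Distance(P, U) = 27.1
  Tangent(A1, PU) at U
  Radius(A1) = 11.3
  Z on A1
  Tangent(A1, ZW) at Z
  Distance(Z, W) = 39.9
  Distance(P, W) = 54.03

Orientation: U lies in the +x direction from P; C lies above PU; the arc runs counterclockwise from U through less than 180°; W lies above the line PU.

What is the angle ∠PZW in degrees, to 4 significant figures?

84.33°

P is at the origin; PU is horizontal with |PU| = 27.1 and U on the +x side, so U = (27.10, 0.000). Tangency of A1 to PU means the radius CU is perpendicular to PU, so C = U + (0, 11.3) = (27.10, 11.30). Since CZ ⟂ ZW (tangency), |CW| = √(11.3² + 39.9²) = 41.47 regardless of where Z sits on A1. So W lies on both circle(P, 54.03) and circle(C, 41.47); the above-PU intersection is W = (16.60, 51.42). Z is the foot of the tangent from W: Z = (36.84, 17.03).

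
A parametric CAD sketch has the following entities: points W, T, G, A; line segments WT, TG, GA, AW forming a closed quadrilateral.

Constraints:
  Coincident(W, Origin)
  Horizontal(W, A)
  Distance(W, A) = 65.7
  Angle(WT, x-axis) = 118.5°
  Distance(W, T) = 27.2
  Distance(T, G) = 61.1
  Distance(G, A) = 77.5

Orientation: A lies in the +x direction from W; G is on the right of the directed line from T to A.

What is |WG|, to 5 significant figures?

36.439

W is at the origin; WA is horizontal with |WA| = 65.7 and A in +x, so A = (65.7, 0). WT runs at 118.5° with |WT| = 27.2, so T = (-12.979, 23.904). G is determined by |TG| = 61.1 and |GA| = 77.5 together: it lies at the intersection of circle(T, 61.1) and circle(A, 77.5). With |TA| = 82.230, the foot of the radical line on TA is 27.294 from T and the perpendicular offset is √(61.1² − 27.294²) = 54.665. Taking the right-of-TA solution: G = (-2.7547, -36.335).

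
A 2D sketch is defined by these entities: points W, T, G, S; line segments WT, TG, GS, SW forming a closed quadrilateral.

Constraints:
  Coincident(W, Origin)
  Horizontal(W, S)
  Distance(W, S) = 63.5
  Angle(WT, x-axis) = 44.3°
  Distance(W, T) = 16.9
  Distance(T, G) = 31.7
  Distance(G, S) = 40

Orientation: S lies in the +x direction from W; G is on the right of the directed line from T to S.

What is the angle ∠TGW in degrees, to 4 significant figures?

31.05°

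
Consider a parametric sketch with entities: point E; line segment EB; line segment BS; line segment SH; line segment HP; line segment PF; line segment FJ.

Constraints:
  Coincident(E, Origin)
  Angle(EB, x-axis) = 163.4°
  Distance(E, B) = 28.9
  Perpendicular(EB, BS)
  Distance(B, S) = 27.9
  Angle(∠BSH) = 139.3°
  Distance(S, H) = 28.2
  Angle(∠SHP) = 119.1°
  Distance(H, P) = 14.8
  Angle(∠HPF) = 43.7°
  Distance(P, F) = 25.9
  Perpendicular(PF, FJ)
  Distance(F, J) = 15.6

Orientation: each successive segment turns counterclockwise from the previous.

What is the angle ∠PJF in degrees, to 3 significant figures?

58.9°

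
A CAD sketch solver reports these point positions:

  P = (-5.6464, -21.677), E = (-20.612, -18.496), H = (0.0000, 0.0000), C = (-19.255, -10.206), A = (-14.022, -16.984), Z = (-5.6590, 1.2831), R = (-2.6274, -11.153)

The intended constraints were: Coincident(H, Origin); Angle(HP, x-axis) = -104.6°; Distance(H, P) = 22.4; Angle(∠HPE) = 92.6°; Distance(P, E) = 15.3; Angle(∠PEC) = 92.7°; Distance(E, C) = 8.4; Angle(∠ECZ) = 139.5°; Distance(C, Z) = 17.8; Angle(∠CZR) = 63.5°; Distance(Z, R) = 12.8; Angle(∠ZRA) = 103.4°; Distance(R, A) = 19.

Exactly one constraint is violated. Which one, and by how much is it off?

Distance(R, A) = 19 — off by 6.20.

H = (0.00, 0.00) ✓; HP at -104.6° ✓; |HP| = 22.40 ✓; ∠HPE = 92.60° ✓; |PE| = 15.30 ✓; ∠PEC = 92.70° ✓; |EC| = 8.400 ✓; ∠ECZ = 139.5° ✓; |CZ| = 17.80 ✓; ∠CZR = 63.50° ✓; |ZR| = 12.80 ✓; ∠ZRA = 103.4° ✓; |RA| = 12.80 ✗.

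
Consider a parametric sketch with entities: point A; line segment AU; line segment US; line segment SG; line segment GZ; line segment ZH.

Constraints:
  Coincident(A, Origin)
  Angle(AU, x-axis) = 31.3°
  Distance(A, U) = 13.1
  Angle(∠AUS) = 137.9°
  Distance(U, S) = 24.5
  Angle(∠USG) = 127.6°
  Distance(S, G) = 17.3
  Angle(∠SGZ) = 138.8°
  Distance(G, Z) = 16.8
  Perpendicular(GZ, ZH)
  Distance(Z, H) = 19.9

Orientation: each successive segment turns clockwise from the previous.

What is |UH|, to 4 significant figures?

32.46

A is at the origin; AU runs at 31.3° with length 13.1, so U = (11.19, 6.806). ∠AUS = 137.9° gives US at -10.80° from the x-axis; with |US| = 24.5, S = (35.26, 2.215). ∠USG = 127.6° gives SG at -63.20° from the x-axis; with |SG| = 17.3, G = (43.06, -13.23). ∠SGZ = 138.8° gives GZ at -104.4° from the x-axis; with |GZ| = 16.8, Z = (38.88, -29.50). The perpendicularity gives ZH at right angles to GZ, so ZH runs at 165.6°; with |ZH| = 19.9, H = (19.61, -24.55). Then |UH| = |H − U| = 32.46.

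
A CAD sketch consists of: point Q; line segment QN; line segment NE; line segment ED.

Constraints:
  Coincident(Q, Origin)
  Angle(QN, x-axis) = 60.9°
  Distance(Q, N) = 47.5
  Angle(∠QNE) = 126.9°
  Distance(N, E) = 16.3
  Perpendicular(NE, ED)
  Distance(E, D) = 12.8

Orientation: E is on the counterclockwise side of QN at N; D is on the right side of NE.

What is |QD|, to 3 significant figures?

67.7

Q is at the origin; QN runs at 60.9° with length 47.5, so N = 47.5·(cos 60.9°, sin 60.9°) = (23.1, 41.5). ∠QNE = 126.9°, so NE runs at 60.9° + (180° − 126.9°) = 114° from the x-axis; with |NE| = 16.3, E = N + 16.3·(cos 114°, sin 114°) = (16.5, 56.4). The perpendicularity gives ED at right angles to NE; with |ED| = 12.8 on the right of NE, D = E + 12.8·(0.914, 0.407) = (28.2, 61.6). Then |QD| = |D − Q| = 67.7.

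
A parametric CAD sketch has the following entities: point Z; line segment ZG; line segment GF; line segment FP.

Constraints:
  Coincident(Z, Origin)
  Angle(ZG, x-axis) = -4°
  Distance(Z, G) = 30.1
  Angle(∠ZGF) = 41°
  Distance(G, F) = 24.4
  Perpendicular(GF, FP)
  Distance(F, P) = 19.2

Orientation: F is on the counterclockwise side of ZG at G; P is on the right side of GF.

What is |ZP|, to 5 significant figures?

38.984

Z is at the origin; ZG runs at -4.0° with length 30.1, so G = 30.1·(cos -4.0°, sin -4.0°) = (30.027, -2.0997). ∠ZGF = 41.0°, so GF runs at -4.0° + (180° − 41.0°) = 135.00° from the x-axis; with |GF| = 24.4, F = G + 24.4·(cos 135.00°, sin 135.00°) = (12.773, 15.154). GF is perpendicular to FP; with |FP| = 19.2 on the right of GF, P = F + 19.2·(0.70711, 0.70711) = (26.350, 28.730). Then |ZP| = |P − Z| = 38.984.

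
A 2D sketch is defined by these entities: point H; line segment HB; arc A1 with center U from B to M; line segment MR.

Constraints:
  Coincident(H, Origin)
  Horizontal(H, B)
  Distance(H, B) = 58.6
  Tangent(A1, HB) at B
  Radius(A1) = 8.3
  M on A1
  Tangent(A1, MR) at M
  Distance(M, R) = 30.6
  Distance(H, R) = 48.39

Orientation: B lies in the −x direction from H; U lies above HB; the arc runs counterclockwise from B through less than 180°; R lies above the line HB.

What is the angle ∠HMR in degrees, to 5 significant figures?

66.742°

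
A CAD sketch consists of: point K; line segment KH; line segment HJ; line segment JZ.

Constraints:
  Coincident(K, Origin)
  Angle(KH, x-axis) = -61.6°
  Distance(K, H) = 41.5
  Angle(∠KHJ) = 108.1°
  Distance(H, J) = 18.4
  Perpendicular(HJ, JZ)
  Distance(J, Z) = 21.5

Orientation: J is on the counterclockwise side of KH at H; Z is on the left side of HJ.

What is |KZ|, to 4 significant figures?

36.07

K is at the origin; KH runs at -61.6° with length 41.5, so H = 41.5·(cos -61.6°, sin -61.6°) = (19.74, -36.51). ∠KHJ = 108.1°, so HJ runs at -61.6° + (180° − 108.1°) = 10.30° from the x-axis; with |HJ| = 18.4, J = H + 18.4·(cos 10.30°, sin 10.30°) = (37.84, -33.22). HJ ⟂ JZ; with |JZ| = 21.5 on the left of HJ, Z = J + 21.5·(-0.1788, 0.9839) = (34.00, -12.06). Then |KZ| = |Z − K| = 36.07.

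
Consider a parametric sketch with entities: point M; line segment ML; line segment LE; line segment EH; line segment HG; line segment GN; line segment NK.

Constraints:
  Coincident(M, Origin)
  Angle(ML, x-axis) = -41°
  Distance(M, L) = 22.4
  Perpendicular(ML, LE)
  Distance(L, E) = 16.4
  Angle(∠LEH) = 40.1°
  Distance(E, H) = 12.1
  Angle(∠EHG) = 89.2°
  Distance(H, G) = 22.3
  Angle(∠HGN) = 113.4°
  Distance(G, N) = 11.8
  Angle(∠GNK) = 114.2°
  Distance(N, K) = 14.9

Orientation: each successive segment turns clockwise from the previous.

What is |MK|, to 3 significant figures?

43.6

M is at the origin; ML runs at -41.0° with length 22.4, so L = (16.9, -14.7). The perpendicularity gives LE at right angles to ML, so LE runs at -131°; with |LE| = 16.4, E = (6.15, -27.1). ∠LEH = 40.1° gives EH at 89.1° from the x-axis; with |EH| = 12.1, H = (6.34, -15.0). ∠EHG = 89.2° gives HG at -1.70° from the x-axis; with |HG| = 22.3, G = (28.6, -15.6). ∠HGN = 113.4° gives GN at -68.3° from the x-axis; with |GN| = 11.8, N = (33.0, -26.6). ∠GNK = 114.2° gives NK at -134° from the x-axis; with |NK| = 14.9, K = (22.6, -37.3). Then |MK| = |K − M| = 43.6.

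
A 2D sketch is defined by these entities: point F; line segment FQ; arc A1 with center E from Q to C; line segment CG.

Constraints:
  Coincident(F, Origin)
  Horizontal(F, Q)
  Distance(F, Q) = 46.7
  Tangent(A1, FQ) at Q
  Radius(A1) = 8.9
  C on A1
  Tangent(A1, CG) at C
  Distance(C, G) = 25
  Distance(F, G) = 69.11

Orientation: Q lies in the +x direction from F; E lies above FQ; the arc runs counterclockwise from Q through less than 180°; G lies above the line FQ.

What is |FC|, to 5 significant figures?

55.659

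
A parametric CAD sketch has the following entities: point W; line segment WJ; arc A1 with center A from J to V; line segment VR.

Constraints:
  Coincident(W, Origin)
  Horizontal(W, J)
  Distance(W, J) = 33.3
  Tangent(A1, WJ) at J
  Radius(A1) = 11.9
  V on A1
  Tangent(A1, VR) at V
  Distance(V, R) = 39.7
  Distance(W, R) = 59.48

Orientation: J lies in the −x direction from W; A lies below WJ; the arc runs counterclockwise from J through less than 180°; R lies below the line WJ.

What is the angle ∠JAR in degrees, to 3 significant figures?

172°

Checks: |AJ| = 11.90 ✓; |AV| = 11.90 ✓; ∠(AV, VR) = 90.00° ✓; |VR| = 39.70 ✓; |WR| = 59.48 ✓.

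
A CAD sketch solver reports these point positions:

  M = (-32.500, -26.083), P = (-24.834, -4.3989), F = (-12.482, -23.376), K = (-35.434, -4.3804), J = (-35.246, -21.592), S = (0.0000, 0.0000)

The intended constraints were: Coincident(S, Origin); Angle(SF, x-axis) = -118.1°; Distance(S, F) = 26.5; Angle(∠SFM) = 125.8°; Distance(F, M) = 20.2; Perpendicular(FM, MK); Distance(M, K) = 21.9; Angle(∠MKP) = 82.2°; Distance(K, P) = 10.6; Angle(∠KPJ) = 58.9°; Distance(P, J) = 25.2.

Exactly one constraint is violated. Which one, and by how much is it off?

Distance(P, J) = 25.2 — off by 5.10.

S = (0.00, 0.00) ✓; SF at -118.1° ✓; |SF| = 26.50 ✓; ∠SFM = 125.8° ✓; |FM| = 20.20 ✓; ∠(FM, MK) = 90.00° ✓; |MK| = 21.90 ✓; ∠MKP = 82.20° ✓; |KP| = 10.60 ✓; ∠KPJ = 58.90° ✓; |PJ| = 20.10 ✗.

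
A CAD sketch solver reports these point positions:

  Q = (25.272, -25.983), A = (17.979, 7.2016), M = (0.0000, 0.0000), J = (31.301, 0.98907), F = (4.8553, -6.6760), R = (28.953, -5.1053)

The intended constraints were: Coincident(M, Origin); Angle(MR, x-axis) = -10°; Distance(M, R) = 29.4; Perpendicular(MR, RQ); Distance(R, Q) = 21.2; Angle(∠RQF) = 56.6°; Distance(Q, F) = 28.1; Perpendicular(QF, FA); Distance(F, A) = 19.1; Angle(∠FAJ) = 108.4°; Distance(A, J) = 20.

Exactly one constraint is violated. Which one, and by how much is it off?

Distance(A, J) = 20 — off by 5.30.

M = (0.00, 0.00) ✓; MR at -10.00° ✓; |MR| = 29.40 ✓; ∠(MR, RQ) = 90.00° ✓; |RQ| = 21.20 ✓; ∠RQF = 56.60° ✓; |QF| = 28.10 ✓; ∠(QF, FA) = 90.00° ✓; |FA| = 19.10 ✓; ∠FAJ = 108.4° ✓; |AJ| = 14.70 ✗.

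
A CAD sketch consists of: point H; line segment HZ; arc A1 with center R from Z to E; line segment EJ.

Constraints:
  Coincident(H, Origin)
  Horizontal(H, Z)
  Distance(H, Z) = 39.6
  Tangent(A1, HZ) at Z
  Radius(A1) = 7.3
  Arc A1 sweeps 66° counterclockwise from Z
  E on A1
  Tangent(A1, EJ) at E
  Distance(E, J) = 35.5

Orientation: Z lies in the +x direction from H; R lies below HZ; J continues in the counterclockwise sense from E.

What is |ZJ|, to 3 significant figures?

42.4

H is at the origin; H and Z share the same y with |HZ| = 39.6 and Z on the +x side, so Z = (39.6, 0.00). Since A1 is tangent to HZ there, RZ ⟂ HZ, so R = Z + (0, -7.3) = (39.6, -7.30). On A1, Z sits at bearing 90° from R; a 66° counterclockwise sweep puts E at bearing 156°, so E = R + 7.3·(cos 156°, sin 156°) = (32.9, -4.33). The tangent condition forces RE to be normal to EJ, so EJ runs along (−sin 156°, cos 156°); with |EJ| = 35.5, J = (18.5, -36.8). Then |ZJ| = |J − Z| = 42.4.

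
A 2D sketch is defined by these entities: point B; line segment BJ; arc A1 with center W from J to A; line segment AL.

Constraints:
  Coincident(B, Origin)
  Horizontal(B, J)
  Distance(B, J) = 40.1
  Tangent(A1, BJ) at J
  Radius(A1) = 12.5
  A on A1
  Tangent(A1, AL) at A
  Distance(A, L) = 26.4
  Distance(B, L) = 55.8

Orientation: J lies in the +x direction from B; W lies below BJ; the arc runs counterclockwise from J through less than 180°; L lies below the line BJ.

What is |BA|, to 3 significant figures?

32.9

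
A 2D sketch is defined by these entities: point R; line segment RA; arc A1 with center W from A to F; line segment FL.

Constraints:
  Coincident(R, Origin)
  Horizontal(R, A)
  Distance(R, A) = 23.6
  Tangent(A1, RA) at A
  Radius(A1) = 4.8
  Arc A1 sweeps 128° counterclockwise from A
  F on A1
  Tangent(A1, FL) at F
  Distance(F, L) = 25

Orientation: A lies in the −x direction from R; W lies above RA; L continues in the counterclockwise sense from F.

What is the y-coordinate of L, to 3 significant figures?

27.5

R is at the origin; RA is horizontal with |RA| = 23.6 and A on the −x side, so A = (-23.6, 0.00). The tangent condition forces WA to be normal to RA, so W = A + (0, 4.8) = (-23.6, 4.80). On A1, A sits at bearing -90° from W; a 128° counterclockwise sweep puts F at bearing 38°, so F = W + 4.8·(cos 38°, sin 38°) = (-19.8, 7.76). A1 meets FL tangentially, so WF is at right angles to FL, so FL runs along (−sin 38°, cos 38°); with |FL| = 25.0, L = (-35.2, 27.5). So L.y = 27.5.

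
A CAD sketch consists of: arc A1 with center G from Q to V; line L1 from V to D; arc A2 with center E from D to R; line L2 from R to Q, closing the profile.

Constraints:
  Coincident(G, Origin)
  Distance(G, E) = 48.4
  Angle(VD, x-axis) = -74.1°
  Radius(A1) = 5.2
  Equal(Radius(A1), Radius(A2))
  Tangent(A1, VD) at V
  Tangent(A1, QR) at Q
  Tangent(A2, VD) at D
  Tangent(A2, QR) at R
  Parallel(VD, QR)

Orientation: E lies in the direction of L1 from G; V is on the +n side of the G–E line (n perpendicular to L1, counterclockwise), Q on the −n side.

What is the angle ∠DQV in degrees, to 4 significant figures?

77.87°

The slot axis is L1's direction at -74.1°, so u = (cos -74.1°, sin -74.1°) = (0.2740, -0.9617) and n = (−sin -74.1°, cos -74.1°) = (0.9617, 0.2740). G is at the origin and E lies 48.4 along u from G, so E = 48.4·u = (13.26, -46.55). Tangency of A1 to both parallel lines with radius 5.2 puts V and Q at G ± 5.2·n: V = (5.001, 1.425), Q = (-5.001, -1.425). Equal radii place D and R the same way about E: D = E + 5.2·n = (18.26, -45.12), R = E − 5.2·n = (8.259, -47.97). Then cos ∠DQV = QD·QV / (|QD||QV|), giving 77.87°.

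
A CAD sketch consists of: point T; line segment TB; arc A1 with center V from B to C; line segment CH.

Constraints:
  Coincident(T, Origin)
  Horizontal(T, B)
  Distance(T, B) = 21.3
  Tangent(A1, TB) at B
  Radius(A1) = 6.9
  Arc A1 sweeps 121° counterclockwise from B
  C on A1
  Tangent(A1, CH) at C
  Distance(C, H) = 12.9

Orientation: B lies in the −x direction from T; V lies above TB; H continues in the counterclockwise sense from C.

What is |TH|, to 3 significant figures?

30.8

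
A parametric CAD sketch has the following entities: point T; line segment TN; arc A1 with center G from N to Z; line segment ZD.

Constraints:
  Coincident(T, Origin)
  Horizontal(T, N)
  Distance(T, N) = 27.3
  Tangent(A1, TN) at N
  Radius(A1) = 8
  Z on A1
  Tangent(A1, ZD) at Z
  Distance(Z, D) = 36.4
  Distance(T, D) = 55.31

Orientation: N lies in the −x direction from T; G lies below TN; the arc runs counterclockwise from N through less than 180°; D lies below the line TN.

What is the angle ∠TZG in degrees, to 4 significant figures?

9.030°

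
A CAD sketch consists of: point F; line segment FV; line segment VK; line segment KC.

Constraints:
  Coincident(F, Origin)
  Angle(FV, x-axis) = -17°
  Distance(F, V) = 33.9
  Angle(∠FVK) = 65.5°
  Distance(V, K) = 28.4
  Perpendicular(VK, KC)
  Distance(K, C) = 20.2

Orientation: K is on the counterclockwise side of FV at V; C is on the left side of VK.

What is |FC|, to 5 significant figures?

17.862

∠FVK = 65.5°, so VK runs at -17.0° + (180° − 65.5°) = 97.500° from the x-axis; with |VK| = 28.4, K = V + 28.4·(cos 97.500°, sin 97.500°) = (28.712, 18.246). The perpendicularity gives KC at right angles to VK; with |KC| = 20.2 on the left of VK, C = K + 20.2·(-0.99144, -0.13053) = (8.6846, 15.609). Then |FC| = |C − F| = 17.862.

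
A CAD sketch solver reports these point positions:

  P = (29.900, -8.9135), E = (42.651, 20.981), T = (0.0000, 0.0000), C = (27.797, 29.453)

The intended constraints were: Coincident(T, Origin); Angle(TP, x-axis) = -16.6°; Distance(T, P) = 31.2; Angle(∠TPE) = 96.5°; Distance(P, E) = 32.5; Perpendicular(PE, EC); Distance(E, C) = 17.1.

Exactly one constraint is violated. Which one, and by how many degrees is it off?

Perpendicular(PE, EC) — off by 6.60°.

T = (0.00, 0.00) ✓; TP at -16.60° ✓; |TP| = 31.20 ✓; ∠TPE = 96.50° ✓; |PE| = 32.50 ✓; ∠(PE, EC) = 83.40° ✗; |EC| = 17.10 ✓.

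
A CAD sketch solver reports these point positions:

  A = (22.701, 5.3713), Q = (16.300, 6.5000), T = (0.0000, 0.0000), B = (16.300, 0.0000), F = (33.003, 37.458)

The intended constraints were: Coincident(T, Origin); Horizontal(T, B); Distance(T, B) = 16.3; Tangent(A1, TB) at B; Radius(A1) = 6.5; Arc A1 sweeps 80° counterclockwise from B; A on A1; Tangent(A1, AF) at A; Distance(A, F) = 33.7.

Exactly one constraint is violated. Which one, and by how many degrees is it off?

Tangent(A1, AF) at A — off by 7.80°.

T = (0.00, 0.00) ✓; T.y = 0.00, B.y = 0.00 ✓; |TB| = 16.30 ✓; ∠(QB, BT) = 90.00° ✓; |QB| = 6.500 ✓; bearing(Q→A) − bearing(Q→B) = 80.00° ✓; |QA| = 6.500 ✓; ∠(QA, AF) = 97.80° ✗; |AF| = 33.70 ✓.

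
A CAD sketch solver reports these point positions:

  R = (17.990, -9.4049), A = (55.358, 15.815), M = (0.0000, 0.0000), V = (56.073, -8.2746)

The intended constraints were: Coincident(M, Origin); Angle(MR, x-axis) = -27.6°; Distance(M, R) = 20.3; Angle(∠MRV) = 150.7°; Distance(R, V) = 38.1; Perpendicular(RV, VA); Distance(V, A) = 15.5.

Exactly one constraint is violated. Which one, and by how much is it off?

Distance(V, A) = 15.5 — off by 8.60.

M = (0.00, 0.00) ✓; MR at -27.60° ✓; |MR| = 20.30 ✓; ∠MRV = 150.7° ✓; |RV| = 38.10 ✓; ∠(RV, VA) = 90.00° ✓; |VA| = 24.10 ✗.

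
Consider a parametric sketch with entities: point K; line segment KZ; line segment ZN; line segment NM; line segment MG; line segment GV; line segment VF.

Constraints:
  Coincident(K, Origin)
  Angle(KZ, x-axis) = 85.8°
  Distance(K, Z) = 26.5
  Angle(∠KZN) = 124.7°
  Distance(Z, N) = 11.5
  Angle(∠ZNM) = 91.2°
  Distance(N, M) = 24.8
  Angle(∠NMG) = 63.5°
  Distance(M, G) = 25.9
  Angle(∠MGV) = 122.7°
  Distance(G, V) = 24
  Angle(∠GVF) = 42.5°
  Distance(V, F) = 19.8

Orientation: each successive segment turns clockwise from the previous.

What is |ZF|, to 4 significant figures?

2.759

K is at the origin; KZ runs at 85.8° with length 26.5, so Z = (1.941, 26.43). ∠KZN = 124.7° gives ZN at 30.50° from the x-axis; with |ZN| = 11.5, N = (11.85, 32.27). ∠ZNM = 91.2° gives NM at -58.30° from the x-axis; with |NM| = 24.8, M = (24.88, 11.17). ∠NMG = 63.5° gives MG at -174.8° from the x-axis; with |MG| = 25.9, G = (-0.9122, 8.818). ∠MGV = 122.7° gives GV at 127.9° from the x-axis; with |GV| = 24.0, V = (-15.66, 27.76). ∠GVF = 42.5° gives VF at -9.600° from the x-axis; with |VF| = 19.8, F = (3.868, 24.45). Then |ZF| = |F − Z| = 2.759.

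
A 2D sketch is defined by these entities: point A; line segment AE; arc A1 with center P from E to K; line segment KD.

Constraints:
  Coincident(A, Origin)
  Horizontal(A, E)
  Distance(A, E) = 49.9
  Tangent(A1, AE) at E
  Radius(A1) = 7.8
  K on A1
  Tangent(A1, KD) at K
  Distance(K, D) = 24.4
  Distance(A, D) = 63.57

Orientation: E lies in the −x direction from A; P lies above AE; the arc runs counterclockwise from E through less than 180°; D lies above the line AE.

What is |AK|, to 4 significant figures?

44.48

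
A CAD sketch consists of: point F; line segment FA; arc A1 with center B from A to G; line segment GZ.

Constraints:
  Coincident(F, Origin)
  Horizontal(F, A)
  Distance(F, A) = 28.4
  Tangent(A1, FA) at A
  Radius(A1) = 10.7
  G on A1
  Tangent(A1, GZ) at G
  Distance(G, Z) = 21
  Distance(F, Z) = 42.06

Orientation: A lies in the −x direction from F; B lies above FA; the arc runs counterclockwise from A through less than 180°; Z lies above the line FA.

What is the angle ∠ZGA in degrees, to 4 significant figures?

125.9°

F is at the origin; FA is horizontal with |FA| = 28.4 and A on the −x side, so A = (-28.40, 0.000). Since A1 is tangent to FA there, BA ⟂ FA, so B = A + (0, 10.7) = (-28.40, 10.70). Since BG ⟂ GZ (tangency), |BZ| = √(10.7² + 21.0²) = 23.57 regardless of where G sits on A1. So Z lies on both circle(F, 42.06) and circle(B, 23.57); the above-FA intersection is Z = (-24.78, 33.99). G is the foot of the tangent from Z: G = (-18.23, 14.03).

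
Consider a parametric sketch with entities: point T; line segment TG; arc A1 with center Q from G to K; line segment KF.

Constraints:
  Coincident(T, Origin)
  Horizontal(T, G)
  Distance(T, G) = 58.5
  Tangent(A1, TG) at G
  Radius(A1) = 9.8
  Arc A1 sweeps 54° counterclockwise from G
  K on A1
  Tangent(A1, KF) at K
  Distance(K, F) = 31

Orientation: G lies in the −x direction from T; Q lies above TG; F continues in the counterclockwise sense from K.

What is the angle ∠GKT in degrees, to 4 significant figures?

148.4°

T is at the origin; T and G share the same y with |TG| = 58.5 and G on the −x side, so G = (-58.50, 0.000). Tangency of A1 to TG means the radius QG is perpendicular to TG, so Q = G + (0, 9.8) = (-58.50, 9.800). On A1, G sits at bearing -90° from Q; a 54° counterclockwise sweep puts K at bearing -36°, so K = Q + 9.8·(cos -36°, sin -36°) = (-50.57, 4.040). Then cos ∠GKT = KG·KT / (|KG||KT|), giving 148.4°.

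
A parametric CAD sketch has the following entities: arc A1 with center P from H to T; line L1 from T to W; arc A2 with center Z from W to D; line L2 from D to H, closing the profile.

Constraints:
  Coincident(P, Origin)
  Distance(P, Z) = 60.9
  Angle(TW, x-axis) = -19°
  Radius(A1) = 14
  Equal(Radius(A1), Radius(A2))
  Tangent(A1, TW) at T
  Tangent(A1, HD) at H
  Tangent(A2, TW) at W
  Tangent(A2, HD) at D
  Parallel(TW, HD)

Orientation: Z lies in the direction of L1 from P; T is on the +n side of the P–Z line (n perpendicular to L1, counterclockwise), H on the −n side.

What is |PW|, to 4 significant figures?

62.49

The slot axis is L1's direction at -19.0°, so u = (cos -19.0°, sin -19.0°) = (0.9455, -0.3256) and n = (−sin -19.0°, cos -19.0°) = (0.3256, 0.9455). P is at the origin and Z lies 60.9 along u from P, so Z = 60.9·u = (57.58, -19.83). Tangency of A1 to both parallel lines with radius 14.0 puts T and H at P ± 14.0·n: T = (4.558, 13.24), H = (-4.558, -13.24). Equal radii place W and D the same way about Z: W = Z + 14.0·n = (62.14, -6.590), D = Z − 14.0·n = (53.02, -33.06). Then |PW| = |W − P| = 62.49.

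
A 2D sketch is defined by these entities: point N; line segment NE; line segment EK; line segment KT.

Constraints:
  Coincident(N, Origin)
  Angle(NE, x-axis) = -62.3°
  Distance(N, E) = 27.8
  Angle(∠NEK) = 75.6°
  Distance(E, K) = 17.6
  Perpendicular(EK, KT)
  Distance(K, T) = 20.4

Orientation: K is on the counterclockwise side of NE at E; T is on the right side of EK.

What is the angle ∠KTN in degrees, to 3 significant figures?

12.7°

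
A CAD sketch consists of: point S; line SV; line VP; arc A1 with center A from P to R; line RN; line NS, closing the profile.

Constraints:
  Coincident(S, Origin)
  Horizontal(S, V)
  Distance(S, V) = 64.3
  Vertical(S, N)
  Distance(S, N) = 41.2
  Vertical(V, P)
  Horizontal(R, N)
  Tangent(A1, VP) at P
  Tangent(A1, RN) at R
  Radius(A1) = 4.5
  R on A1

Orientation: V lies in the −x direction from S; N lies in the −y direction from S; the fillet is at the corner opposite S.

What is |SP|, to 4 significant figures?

74.04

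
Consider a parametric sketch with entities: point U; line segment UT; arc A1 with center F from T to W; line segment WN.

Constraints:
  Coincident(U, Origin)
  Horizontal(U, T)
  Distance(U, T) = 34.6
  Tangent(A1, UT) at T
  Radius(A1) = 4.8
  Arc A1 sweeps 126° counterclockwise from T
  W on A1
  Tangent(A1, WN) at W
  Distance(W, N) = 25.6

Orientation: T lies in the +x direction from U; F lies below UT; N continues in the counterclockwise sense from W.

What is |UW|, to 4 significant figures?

31.65

U is at the origin; UT is horizontal with |UT| = 34.6 and T on the +x side, so T = (34.60, 0.000). Since A1 is tangent to UT there, FT ⟂ UT, so F = T + (0, -4.8) = (34.60, -4.800). On A1, T sits at bearing 90° from F; a 126° counterclockwise sweep puts W at bearing 216°, so W = F + 4.8·(cos 216°, sin 216°) = (30.72, -7.621). Then |UW| = |W − U| = 31.65.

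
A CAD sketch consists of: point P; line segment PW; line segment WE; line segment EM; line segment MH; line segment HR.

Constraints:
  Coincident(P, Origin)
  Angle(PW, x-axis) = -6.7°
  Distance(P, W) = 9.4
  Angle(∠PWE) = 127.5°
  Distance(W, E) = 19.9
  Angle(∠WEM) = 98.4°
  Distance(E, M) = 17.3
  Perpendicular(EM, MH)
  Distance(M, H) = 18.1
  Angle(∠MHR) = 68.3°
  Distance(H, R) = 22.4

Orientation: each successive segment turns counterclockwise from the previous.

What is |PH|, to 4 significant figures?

16.01

∠WEM = 98.4° gives EM at 127.4° from the x-axis; with |EM| = 17.3, M = (12.70, 26.91). The perpendicularity gives MH at right angles to EM, so MH runs at -142.6°; with |MH| = 18.1, H = (-1.677, 15.92). Then |PH| = |H − P| = 16.01.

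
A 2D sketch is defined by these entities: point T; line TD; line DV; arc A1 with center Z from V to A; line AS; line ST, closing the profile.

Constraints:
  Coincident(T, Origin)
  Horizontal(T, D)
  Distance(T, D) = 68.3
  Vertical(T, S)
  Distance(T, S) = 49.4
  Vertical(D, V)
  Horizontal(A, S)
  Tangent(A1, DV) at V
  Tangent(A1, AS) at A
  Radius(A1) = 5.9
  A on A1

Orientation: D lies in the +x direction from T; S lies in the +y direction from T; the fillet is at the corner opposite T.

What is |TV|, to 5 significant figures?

80.976

T is at the origin; T and D share the same y with |TD| = 68.3 and D on the +x side, so D = (68.300, 0.0000). TS is vertical with |TS| = 49.4 and S on the +y side, so S = (0.0000, 49.400). The virtual corner opposite T is at (68.300, 49.400). Since A1 is tangent to DV there, ZV ⟂ DV and the tangent condition forces ZA to be normal to AS, with radius 5.9, so the center Z sits 5.9 in from both sides at Z = (62.400, 43.500). That places the tangent points at V = (68.300, 43.500) on DV and A = (62.400, 49.400) on AS. Then |TV| = |V − T| = 80.976.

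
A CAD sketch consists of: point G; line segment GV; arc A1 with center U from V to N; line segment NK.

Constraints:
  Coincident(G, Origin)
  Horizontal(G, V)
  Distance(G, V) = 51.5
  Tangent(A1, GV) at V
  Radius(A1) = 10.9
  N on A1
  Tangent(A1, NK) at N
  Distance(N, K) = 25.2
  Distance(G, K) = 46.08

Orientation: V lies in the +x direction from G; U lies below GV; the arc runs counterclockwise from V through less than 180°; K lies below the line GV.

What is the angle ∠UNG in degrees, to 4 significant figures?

172.9°

G is at the origin; GV is horizontal with |GV| = 51.5 and V on the +x side, so V = (51.50, 0.000). A1 meets GV tangentially, so UV is at right angles to GV, so U = V + (0, -10.9) = (51.50, -10.90). Since UN ⟂ NK (tangency), |UK| = √(10.9² + 25.2²) = 27.46 regardless of where N sits on A1. So K lies on both circle(G, 46.08) and circle(U, 27.46); the below-GV intersection is K = (33.50, -31.64). N is the foot of the tangent from K: N = (41.11, -7.611).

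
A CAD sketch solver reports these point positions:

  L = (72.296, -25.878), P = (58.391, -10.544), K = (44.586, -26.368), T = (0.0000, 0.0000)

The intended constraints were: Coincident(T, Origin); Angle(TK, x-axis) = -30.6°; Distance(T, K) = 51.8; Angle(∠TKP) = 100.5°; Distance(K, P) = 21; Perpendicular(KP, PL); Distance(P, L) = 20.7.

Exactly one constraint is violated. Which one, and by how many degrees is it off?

Perpendicular(KP, PL) — off by 6.70°.

T = (0.00, 0.00) ✓; TK at -30.60° ✓; |TK| = 51.80 ✓; ∠TKP = 100.5° ✓; |KP| = 21.00 ✓; ∠(KP, PL) = 96.70° ✗; |PL| = 20.70 ✓.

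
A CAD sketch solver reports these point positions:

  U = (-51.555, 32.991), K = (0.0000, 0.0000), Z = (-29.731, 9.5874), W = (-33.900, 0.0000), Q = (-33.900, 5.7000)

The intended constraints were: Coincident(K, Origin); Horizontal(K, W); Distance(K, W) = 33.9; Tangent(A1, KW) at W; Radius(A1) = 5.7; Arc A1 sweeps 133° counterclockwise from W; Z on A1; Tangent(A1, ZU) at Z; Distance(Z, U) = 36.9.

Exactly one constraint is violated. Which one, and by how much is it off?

Distance(Z, U) = 36.9 — off by 4.90.

K = (0.00, 0.00) ✓; K.y = 0.00, W.y = 0.00 ✓; |KW| = 33.90 ✓; ∠(QW, WK) = 90.00° ✓; |QW| = 5.700 ✓; bearing(Q→Z) − bearing(Q→W) = 133.0° ✓; |QZ| = 5.700 ✓; ∠(QZ, ZU) = 90.00° ✓; |ZU| = 32.00 ✗.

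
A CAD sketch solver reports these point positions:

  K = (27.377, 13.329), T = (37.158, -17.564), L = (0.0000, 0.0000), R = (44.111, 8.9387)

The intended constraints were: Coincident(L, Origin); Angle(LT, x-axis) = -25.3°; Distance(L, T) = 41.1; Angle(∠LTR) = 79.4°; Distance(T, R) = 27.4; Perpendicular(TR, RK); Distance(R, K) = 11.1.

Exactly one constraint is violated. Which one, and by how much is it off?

Distance(R, K) = 11.1 — off by 6.20.

L = (0.00, 0.00) ✓; LT at -25.30° ✓; |LT| = 41.10 ✓; ∠LTR = 79.40° ✓; |TR| = 27.40 ✓; ∠(TR, RK) = 90.00° ✓; |RK| = 17.30 ✗.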